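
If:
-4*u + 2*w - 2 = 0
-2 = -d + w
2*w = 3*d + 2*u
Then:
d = -1/2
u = -7/4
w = -5/2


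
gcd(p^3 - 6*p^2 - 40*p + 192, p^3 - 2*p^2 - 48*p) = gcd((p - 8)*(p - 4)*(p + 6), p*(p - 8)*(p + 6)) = p^2 - 2*p - 48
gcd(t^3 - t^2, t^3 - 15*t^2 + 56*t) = t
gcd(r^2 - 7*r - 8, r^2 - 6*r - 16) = r - 8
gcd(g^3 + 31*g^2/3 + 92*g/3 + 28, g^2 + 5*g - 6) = g + 6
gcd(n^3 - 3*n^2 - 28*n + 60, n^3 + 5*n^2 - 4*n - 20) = n^2 + 3*n - 10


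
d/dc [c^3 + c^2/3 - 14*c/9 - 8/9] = 3*c^2 + 2*c/3 - 14/9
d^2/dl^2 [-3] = 0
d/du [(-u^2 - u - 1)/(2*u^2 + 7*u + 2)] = 5*(1 - u^2)/(4*u^4 + 28*u^3 + 57*u^2 + 28*u + 4)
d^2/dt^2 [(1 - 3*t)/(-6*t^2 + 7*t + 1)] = 2*(27*(1 - 2*t)*(-6*t^2 + 7*t + 1) - (3*t - 1)*(12*t - 7)^2)/(-6*t^2 + 7*t + 1)^3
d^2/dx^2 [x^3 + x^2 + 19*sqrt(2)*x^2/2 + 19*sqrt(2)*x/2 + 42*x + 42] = 6*x + 2 + 19*sqrt(2)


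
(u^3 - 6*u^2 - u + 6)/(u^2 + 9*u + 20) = (u^3 - 6*u^2 - u + 6)/(u^2 + 9*u + 20)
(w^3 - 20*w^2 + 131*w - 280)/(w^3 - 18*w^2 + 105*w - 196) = (w^2 - 13*w + 40)/(w^2 - 11*w + 28)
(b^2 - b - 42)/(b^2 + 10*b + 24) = (b - 7)/(b + 4)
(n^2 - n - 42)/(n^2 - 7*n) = (n + 6)/n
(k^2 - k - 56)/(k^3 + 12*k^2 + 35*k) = (k - 8)/(k*(k + 5))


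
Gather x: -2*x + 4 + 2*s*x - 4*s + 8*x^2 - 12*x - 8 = -4*s + 8*x^2 + x*(2*s - 14) - 4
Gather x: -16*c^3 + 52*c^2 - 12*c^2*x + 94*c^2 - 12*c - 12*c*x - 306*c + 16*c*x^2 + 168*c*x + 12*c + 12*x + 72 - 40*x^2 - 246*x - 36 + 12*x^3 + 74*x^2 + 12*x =-16*c^3 + 146*c^2 - 306*c + 12*x^3 + x^2*(16*c + 34) + x*(-12*c^2 + 156*c - 222) + 36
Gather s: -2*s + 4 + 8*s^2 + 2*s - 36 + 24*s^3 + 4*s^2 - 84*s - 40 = 24*s^3 + 12*s^2 - 84*s - 72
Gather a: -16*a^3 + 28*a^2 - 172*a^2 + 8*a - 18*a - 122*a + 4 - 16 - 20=-16*a^3 - 144*a^2 - 132*a - 32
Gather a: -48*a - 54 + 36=-48*a - 18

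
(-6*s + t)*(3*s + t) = -18*s^2 - 3*s*t + t^2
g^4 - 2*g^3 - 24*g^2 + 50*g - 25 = (g - 5)*(g - 1)^2*(g + 5)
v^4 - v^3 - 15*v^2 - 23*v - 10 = (v - 5)*(v + 1)^2*(v + 2)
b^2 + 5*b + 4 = (b + 1)*(b + 4)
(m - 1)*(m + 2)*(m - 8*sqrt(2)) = m^3 - 8*sqrt(2)*m^2 + m^2 - 8*sqrt(2)*m - 2*m + 16*sqrt(2)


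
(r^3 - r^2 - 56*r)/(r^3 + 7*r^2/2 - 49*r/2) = 2*(r - 8)/(2*r - 7)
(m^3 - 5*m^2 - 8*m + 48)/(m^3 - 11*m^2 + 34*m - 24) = (m^2 - m - 12)/(m^2 - 7*m + 6)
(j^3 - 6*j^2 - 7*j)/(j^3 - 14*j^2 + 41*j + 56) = j/(j - 8)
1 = 1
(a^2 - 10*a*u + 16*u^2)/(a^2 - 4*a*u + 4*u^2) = (-a + 8*u)/(-a + 2*u)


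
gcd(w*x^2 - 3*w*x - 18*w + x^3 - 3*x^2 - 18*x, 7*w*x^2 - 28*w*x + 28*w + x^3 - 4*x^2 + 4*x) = 1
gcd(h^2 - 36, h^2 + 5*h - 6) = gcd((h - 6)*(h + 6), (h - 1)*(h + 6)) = h + 6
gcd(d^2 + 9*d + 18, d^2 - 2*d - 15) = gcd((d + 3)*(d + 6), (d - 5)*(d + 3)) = d + 3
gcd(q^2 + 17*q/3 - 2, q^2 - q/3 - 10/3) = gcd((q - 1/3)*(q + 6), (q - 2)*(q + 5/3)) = 1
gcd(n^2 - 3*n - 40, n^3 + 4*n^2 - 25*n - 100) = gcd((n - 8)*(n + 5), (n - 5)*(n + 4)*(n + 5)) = n + 5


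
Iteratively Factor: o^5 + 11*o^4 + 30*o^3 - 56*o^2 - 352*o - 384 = (o + 4)*(o^4 + 7*o^3 + 2*o^2 - 64*o - 96) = (o + 4)^2*(o^3 + 3*o^2 - 10*o - 24) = (o + 4)^3*(o^2 - o - 6) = (o + 2)*(o + 4)^3*(o - 3)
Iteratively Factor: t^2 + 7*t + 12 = (t + 3)*(t + 4)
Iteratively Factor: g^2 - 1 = (g + 1)*(g - 1)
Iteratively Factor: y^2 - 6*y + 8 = (y - 4)*(y - 2)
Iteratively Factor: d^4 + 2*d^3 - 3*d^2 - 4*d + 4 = (d - 1)*(d^3 + 3*d^2 - 4) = (d - 1)^2*(d^2 + 4*d + 4) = (d - 1)^2*(d + 2)*(d + 2)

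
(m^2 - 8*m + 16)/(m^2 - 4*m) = (m - 4)/m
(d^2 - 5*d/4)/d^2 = (d - 5/4)/d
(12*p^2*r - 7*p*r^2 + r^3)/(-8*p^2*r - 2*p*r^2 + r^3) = (-3*p + r)/(2*p + r)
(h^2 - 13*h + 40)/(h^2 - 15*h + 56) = (h - 5)/(h - 7)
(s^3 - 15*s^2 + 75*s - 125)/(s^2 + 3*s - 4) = (s^3 - 15*s^2 + 75*s - 125)/(s^2 + 3*s - 4)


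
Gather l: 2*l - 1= 2*l - 1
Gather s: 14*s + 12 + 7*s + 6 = 21*s + 18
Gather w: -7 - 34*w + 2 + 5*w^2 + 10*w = 5*w^2 - 24*w - 5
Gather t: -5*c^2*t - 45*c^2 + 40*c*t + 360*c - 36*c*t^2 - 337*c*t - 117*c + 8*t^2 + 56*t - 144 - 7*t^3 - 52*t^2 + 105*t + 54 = -45*c^2 + 243*c - 7*t^3 + t^2*(-36*c - 44) + t*(-5*c^2 - 297*c + 161) - 90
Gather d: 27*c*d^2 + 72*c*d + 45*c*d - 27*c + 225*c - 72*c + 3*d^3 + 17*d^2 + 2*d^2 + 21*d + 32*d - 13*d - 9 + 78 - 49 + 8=126*c + 3*d^3 + d^2*(27*c + 19) + d*(117*c + 40) + 28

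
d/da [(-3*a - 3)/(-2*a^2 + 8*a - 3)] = 3*(2*a^2 - 8*a - 4*(a - 2)*(a + 1) + 3)/(2*a^2 - 8*a + 3)^2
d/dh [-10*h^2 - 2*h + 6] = -20*h - 2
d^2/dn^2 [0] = 0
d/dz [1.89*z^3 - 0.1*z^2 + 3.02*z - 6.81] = 5.67*z^2 - 0.2*z + 3.02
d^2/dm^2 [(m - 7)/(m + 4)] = -22/(m + 4)^3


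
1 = 1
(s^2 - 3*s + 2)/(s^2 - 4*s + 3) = (s - 2)/(s - 3)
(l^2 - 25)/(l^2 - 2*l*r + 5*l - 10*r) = (5 - l)/(-l + 2*r)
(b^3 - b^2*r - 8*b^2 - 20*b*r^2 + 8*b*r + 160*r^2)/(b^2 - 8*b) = b - r - 20*r^2/b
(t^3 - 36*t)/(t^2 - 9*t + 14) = t*(t^2 - 36)/(t^2 - 9*t + 14)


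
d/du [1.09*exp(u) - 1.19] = 1.09*exp(u)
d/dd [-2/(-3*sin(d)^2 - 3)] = -8*sin(2*d)/(3*(cos(2*d) - 3)^2)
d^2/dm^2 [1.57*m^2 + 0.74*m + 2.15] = 3.14000000000000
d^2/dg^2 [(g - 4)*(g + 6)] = 2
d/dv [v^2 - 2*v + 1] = 2*v - 2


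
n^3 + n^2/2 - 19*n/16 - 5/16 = (n - 1)*(n + 1/4)*(n + 5/4)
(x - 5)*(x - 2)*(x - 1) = x^3 - 8*x^2 + 17*x - 10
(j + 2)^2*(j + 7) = j^3 + 11*j^2 + 32*j + 28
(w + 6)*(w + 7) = w^2 + 13*w + 42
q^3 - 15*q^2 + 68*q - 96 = (q - 8)*(q - 4)*(q - 3)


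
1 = 1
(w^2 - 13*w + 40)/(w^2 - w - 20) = (w - 8)/(w + 4)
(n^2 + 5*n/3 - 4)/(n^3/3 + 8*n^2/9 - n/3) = 3*(3*n - 4)/(n*(3*n - 1))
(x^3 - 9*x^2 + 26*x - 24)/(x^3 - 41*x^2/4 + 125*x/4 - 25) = 4*(x^2 - 5*x + 6)/(4*x^2 - 25*x + 25)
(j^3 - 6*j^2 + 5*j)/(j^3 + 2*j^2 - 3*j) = (j - 5)/(j + 3)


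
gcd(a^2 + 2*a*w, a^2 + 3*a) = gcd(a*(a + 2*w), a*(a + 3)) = a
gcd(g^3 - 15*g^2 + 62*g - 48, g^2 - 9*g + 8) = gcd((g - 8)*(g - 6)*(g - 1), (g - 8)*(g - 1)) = g^2 - 9*g + 8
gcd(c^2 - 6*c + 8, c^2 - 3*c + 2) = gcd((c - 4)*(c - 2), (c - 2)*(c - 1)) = c - 2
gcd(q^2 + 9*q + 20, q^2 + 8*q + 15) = q + 5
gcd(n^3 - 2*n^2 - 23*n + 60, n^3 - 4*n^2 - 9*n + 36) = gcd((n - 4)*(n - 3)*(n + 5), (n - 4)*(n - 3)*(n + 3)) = n^2 - 7*n + 12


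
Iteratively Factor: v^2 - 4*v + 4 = (v - 2)*(v - 2)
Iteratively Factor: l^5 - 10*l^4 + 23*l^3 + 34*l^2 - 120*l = (l + 2)*(l^4 - 12*l^3 + 47*l^2 - 60*l) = l*(l + 2)*(l^3 - 12*l^2 + 47*l - 60) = l*(l - 5)*(l + 2)*(l^2 - 7*l + 12) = l*(l - 5)*(l - 3)*(l + 2)*(l - 4)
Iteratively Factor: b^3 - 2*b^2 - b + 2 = (b - 2)*(b^2 - 1) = (b - 2)*(b - 1)*(b + 1)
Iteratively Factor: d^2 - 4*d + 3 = (d - 3)*(d - 1)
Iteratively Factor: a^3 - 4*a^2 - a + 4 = (a - 1)*(a^2 - 3*a - 4) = (a - 4)*(a - 1)*(a + 1)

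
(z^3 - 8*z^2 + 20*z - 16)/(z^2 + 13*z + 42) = (z^3 - 8*z^2 + 20*z - 16)/(z^2 + 13*z + 42)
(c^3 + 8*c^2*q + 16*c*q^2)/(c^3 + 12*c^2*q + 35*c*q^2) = (c^2 + 8*c*q + 16*q^2)/(c^2 + 12*c*q + 35*q^2)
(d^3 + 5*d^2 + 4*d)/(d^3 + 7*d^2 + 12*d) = (d + 1)/(d + 3)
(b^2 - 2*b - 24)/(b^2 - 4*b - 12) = (b + 4)/(b + 2)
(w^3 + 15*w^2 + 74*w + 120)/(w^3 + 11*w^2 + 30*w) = (w + 4)/w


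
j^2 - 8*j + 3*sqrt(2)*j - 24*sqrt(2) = (j - 8)*(j + 3*sqrt(2))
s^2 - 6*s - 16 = (s - 8)*(s + 2)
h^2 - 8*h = h*(h - 8)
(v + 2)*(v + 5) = v^2 + 7*v + 10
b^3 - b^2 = b^2*(b - 1)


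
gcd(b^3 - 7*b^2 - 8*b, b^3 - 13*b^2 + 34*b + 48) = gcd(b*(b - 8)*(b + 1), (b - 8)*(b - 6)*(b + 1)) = b^2 - 7*b - 8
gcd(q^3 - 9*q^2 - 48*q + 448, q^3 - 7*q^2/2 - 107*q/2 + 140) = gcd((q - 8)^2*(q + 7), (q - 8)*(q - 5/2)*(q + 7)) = q^2 - q - 56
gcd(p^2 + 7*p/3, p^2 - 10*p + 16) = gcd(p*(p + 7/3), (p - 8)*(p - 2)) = 1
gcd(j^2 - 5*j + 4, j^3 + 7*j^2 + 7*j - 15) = j - 1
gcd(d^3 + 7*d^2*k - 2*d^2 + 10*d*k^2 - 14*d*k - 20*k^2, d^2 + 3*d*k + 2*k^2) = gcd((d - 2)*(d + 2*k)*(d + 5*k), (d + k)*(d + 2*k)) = d + 2*k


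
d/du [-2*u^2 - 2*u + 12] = -4*u - 2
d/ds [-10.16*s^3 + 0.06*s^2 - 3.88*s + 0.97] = -30.48*s^2 + 0.12*s - 3.88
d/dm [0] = 0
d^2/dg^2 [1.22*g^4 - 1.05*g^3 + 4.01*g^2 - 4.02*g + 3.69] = 14.64*g^2 - 6.3*g + 8.02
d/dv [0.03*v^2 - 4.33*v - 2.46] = 0.06*v - 4.33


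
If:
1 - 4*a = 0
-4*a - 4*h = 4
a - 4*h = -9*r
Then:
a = 1/4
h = -5/4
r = -7/12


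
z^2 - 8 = (z - 2*sqrt(2))*(z + 2*sqrt(2))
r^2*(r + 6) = r^3 + 6*r^2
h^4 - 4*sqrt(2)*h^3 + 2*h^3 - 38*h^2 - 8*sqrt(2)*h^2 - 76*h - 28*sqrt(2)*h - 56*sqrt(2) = (h + 2)*(h - 7*sqrt(2))*(h + sqrt(2))*(h + 2*sqrt(2))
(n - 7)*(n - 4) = n^2 - 11*n + 28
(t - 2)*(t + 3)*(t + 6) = t^3 + 7*t^2 - 36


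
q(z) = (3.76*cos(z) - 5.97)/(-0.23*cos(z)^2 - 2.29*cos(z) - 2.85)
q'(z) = (-0.46*sin(z)*cos(z) - 2.29*sin(z))*(3.76*cos(z) - 5.97)/(-0.23*cos(z)^2 - 2.29*cos(z) - 2.85)^2 - 3.76*sin(z)/(-0.23*cos(z)^2 - 2.29*cos(z) - 2.85) = (-0.8648*cos(z)^2 + 2.7462*cos(z) + 24.3873)*sin(z)/(0.0529*cos(z)^4 + 1.0534*cos(z)^3 + 6.5551*cos(z)^2 + 13.053*cos(z) + 8.1225)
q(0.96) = 0.90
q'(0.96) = 1.17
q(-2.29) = 5.86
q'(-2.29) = -8.04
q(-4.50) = 2.84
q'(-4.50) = 4.11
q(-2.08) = 4.36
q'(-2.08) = -6.24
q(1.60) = 2.18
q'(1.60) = 3.14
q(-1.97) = 3.73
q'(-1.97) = -5.37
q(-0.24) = 0.44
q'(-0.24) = -0.22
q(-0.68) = 0.64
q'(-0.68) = -0.72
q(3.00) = 11.99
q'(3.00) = 4.50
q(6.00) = 0.45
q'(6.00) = -0.26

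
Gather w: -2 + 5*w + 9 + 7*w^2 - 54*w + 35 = 7*w^2 - 49*w + 42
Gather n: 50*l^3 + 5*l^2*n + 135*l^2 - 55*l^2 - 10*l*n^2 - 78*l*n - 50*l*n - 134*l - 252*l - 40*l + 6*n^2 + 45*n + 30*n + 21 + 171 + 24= 50*l^3 + 80*l^2 - 426*l + n^2*(6 - 10*l) + n*(5*l^2 - 128*l + 75) + 216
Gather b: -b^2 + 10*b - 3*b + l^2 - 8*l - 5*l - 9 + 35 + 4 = -b^2 + 7*b + l^2 - 13*l + 30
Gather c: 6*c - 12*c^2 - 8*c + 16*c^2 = 4*c^2 - 2*c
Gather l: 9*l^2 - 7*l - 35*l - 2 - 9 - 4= 9*l^2 - 42*l - 15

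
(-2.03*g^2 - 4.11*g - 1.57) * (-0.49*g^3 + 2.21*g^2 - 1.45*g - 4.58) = 0.9947*g^5 - 2.4724*g^4 - 5.3703*g^3 + 11.7872*g^2 + 21.1003*g + 7.1906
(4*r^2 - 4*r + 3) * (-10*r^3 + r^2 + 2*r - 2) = -40*r^5 + 44*r^4 - 26*r^3 - 13*r^2 + 14*r - 6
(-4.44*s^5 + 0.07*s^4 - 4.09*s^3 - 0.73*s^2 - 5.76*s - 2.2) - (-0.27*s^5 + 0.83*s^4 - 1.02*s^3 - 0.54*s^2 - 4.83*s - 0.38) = -4.17*s^5 - 0.76*s^4 - 3.07*s^3 - 0.19*s^2 - 0.93*s - 1.82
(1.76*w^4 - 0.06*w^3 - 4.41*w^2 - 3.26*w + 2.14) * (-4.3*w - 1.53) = -7.568*w^5 - 2.4348*w^4 + 19.0548*w^3 + 20.7653*w^2 - 4.2142*w - 3.2742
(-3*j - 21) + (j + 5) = -2*j - 16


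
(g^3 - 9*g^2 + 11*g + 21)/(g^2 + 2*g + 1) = (g^2 - 10*g + 21)/(g + 1)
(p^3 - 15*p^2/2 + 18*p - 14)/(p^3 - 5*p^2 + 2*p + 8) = (p^2 - 11*p/2 + 7)/(p^2 - 3*p - 4)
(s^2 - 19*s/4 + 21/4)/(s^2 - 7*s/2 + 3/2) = (4*s - 7)/(2*(2*s - 1))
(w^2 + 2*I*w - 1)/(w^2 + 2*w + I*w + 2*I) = (w + I)/(w + 2)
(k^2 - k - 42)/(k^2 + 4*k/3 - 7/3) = 3*(k^2 - k - 42)/(3*k^2 + 4*k - 7)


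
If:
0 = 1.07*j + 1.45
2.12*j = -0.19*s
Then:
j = -1.36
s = 15.12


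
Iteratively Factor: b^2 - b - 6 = (b + 2)*(b - 3)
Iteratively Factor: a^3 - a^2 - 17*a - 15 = (a - 5)*(a^2 + 4*a + 3) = (a - 5)*(a + 1)*(a + 3)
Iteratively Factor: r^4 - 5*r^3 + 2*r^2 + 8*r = (r)*(r^3 - 5*r^2 + 2*r + 8) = r*(r - 2)*(r^2 - 3*r - 4) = r*(r - 4)*(r - 2)*(r + 1)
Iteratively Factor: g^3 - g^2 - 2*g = (g)*(g^2 - g - 2) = g*(g + 1)*(g - 2)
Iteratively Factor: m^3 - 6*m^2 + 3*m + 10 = (m - 5)*(m^2 - m - 2) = (m - 5)*(m - 2)*(m + 1)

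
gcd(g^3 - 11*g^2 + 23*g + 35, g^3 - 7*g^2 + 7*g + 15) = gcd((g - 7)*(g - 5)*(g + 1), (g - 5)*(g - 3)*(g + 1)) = g^2 - 4*g - 5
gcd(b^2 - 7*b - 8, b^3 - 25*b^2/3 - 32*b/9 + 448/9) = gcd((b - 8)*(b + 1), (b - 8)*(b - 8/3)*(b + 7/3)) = b - 8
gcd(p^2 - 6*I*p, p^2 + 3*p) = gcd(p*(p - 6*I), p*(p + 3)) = p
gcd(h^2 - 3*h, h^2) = h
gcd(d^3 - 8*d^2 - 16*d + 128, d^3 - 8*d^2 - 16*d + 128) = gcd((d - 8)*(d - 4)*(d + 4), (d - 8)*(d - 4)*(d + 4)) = d^3 - 8*d^2 - 16*d + 128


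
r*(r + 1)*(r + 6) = r^3 + 7*r^2 + 6*r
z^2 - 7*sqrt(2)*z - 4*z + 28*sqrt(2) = (z - 4)*(z - 7*sqrt(2))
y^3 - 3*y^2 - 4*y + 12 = (y - 3)*(y - 2)*(y + 2)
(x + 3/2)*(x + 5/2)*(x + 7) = x^3 + 11*x^2 + 127*x/4 + 105/4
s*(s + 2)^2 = s^3 + 4*s^2 + 4*s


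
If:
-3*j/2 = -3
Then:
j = 2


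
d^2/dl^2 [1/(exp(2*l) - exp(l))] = -((exp(l) - 1)*(4*exp(l) - 1) - 2*(2*exp(l) - 1)^2)*exp(-l)/(exp(l) - 1)^3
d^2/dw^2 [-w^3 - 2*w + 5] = -6*w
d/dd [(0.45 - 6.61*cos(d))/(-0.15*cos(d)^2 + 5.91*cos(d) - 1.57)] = (0.9915*cos(d)^2 - 0.134999999999998*cos(d) - 7.7182)*sin(d)/(0.0225*cos(d)^4 - 1.773*cos(d)^3 + 35.3991*cos(d)^2 - 18.5574*cos(d) + 2.4649)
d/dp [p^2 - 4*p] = 2*p - 4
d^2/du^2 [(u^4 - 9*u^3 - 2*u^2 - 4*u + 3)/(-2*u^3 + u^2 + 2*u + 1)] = 2*(21*u^6 + 144*u^5 + 21*u^4 + 103*u^3 + 117*u^2 - 21*u - 15)/(8*u^9 - 12*u^8 - 18*u^7 + 11*u^6 + 30*u^5 + 9*u^4 - 14*u^3 - 15*u^2 - 6*u - 1)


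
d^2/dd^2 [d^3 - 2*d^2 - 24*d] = 6*d - 4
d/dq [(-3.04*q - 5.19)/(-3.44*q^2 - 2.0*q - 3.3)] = (10.4576*q^2 + 6.08*q - (3.04*q + 5.19)*(6.88*q + 2.0) + 10.032)/(3.44*q^2 + 2.0*q + 3.3)^2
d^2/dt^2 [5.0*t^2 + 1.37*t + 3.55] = 10.0000000000000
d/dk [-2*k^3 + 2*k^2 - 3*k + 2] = -6*k^2 + 4*k - 3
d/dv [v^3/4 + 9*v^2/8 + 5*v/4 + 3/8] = 3*v^2/4 + 9*v/4 + 5/4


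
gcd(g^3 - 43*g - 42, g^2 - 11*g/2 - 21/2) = g - 7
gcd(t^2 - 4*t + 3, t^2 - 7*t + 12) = t - 3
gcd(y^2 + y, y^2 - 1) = y + 1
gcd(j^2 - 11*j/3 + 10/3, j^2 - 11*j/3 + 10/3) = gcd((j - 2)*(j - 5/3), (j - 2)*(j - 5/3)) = j^2 - 11*j/3 + 10/3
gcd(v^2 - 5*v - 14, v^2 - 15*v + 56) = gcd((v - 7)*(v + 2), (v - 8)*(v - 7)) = v - 7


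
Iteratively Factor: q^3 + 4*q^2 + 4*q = (q + 2)*(q^2 + 2*q) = q*(q + 2)*(q + 2)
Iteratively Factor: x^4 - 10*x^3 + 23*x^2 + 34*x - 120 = (x - 4)*(x^3 - 6*x^2 - x + 30) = (x - 4)*(x + 2)*(x^2 - 8*x + 15) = (x - 5)*(x - 4)*(x + 2)*(x - 3)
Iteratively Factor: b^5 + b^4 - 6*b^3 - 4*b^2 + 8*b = (b + 2)*(b^4 - b^3 - 4*b^2 + 4*b) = (b - 2)*(b + 2)*(b^3 + b^2 - 2*b) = b*(b - 2)*(b + 2)*(b^2 + b - 2) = b*(b - 2)*(b - 1)*(b + 2)*(b + 2)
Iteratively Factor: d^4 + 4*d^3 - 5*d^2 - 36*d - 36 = (d + 2)*(d^3 + 2*d^2 - 9*d - 18) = (d + 2)*(d + 3)*(d^2 - d - 6) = (d + 2)^2*(d + 3)*(d - 3)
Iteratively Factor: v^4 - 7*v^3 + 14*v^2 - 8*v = (v)*(v^3 - 7*v^2 + 14*v - 8) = v*(v - 1)*(v^2 - 6*v + 8) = v*(v - 2)*(v - 1)*(v - 4)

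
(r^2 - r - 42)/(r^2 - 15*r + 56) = (r + 6)/(r - 8)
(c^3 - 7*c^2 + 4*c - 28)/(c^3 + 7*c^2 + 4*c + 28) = (c - 7)/(c + 7)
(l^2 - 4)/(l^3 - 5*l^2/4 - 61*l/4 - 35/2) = 4*(l - 2)/(4*l^2 - 13*l - 35)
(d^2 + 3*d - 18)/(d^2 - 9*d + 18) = (d + 6)/(d - 6)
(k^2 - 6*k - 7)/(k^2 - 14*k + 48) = (k^2 - 6*k - 7)/(k^2 - 14*k + 48)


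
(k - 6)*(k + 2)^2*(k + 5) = k^4 + 3*k^3 - 30*k^2 - 124*k - 120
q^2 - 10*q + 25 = (q - 5)^2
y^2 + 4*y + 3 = (y + 1)*(y + 3)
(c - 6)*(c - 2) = c^2 - 8*c + 12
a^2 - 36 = (a - 6)*(a + 6)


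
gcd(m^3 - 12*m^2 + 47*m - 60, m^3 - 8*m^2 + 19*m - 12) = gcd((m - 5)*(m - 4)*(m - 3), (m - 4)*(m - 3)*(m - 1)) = m^2 - 7*m + 12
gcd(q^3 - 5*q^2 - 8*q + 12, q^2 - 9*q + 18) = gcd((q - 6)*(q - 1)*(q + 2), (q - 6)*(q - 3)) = q - 6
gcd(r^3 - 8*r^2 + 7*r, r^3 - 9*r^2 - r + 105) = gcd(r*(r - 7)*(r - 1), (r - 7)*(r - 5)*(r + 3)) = r - 7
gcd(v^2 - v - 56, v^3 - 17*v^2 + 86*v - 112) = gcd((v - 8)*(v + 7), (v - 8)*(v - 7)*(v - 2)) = v - 8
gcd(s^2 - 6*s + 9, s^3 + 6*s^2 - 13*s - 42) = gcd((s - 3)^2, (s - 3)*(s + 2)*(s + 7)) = s - 3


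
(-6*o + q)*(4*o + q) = -24*o^2 - 2*o*q + q^2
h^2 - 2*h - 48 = (h - 8)*(h + 6)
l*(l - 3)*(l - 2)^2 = l^4 - 7*l^3 + 16*l^2 - 12*l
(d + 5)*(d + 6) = d^2 + 11*d + 30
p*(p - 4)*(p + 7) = p^3 + 3*p^2 - 28*p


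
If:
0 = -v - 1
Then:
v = -1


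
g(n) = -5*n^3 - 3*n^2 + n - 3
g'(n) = -15*n^2 - 6*n + 1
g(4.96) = -681.96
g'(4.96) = -397.78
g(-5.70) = 819.80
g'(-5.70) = -452.15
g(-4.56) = 404.15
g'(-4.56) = -283.54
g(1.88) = -44.95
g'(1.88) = -63.30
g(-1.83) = 15.77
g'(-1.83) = -38.25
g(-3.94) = 252.30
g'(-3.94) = -208.21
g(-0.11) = -3.14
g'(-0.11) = 1.48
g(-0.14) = -3.19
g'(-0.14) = 1.55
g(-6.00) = 963.00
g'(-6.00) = -503.00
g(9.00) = -3882.00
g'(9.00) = -1268.00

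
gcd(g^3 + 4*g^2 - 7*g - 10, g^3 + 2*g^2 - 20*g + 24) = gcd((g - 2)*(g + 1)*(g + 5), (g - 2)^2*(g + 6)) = g - 2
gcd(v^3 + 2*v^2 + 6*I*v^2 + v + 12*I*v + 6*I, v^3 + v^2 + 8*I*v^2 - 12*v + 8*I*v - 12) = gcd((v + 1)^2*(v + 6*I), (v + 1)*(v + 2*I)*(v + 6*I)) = v^2 + v*(1 + 6*I) + 6*I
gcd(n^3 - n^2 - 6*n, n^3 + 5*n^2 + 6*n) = n^2 + 2*n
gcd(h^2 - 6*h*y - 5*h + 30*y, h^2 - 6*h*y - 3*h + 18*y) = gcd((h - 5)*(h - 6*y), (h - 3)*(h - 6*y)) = -h + 6*y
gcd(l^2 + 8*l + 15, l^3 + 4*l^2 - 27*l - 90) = l + 3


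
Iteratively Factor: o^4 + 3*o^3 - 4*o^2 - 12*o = (o + 3)*(o^3 - 4*o) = o*(o + 3)*(o^2 - 4) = o*(o - 2)*(o + 3)*(o + 2)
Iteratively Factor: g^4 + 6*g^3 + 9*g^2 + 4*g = (g + 1)*(g^3 + 5*g^2 + 4*g) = (g + 1)^2*(g^2 + 4*g) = g*(g + 1)^2*(g + 4)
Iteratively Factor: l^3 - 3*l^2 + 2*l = (l)*(l^2 - 3*l + 2) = l*(l - 2)*(l - 1)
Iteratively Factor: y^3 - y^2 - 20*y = (y)*(y^2 - y - 20) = y*(y + 4)*(y - 5)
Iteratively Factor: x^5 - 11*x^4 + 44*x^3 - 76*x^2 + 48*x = (x - 4)*(x^4 - 7*x^3 + 16*x^2 - 12*x) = x*(x - 4)*(x^3 - 7*x^2 + 16*x - 12) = x*(x - 4)*(x - 2)*(x^2 - 5*x + 6) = x*(x - 4)*(x - 3)*(x - 2)*(x - 2)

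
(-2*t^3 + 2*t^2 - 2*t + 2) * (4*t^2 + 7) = -8*t^5 + 8*t^4 - 22*t^3 + 22*t^2 - 14*t + 14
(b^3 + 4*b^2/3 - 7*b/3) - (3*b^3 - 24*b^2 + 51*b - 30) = -2*b^3 + 76*b^2/3 - 160*b/3 + 30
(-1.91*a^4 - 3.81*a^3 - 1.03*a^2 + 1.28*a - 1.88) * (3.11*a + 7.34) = -5.9401*a^5 - 25.8685*a^4 - 31.1687*a^3 - 3.5794*a^2 + 3.5484*a - 13.7992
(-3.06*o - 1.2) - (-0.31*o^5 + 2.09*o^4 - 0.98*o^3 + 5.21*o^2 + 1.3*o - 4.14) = 0.31*o^5 - 2.09*o^4 + 0.98*o^3 - 5.21*o^2 - 4.36*o + 2.94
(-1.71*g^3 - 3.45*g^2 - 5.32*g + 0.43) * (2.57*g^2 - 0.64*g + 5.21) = -4.3947*g^5 - 7.7721*g^4 - 20.3735*g^3 - 13.4646*g^2 - 27.9924*g + 2.2403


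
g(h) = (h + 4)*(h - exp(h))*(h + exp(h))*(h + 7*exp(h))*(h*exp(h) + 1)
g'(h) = (1 - exp(h))*(h + 4)*(h + exp(h))*(h + 7*exp(h))*(h*exp(h) + 1) + (h + 4)*(h - exp(h))*(h + exp(h))*(h + 7*exp(h))*(h*exp(h) + exp(h)) + (h + 4)*(h - exp(h))*(h + exp(h))*(h*exp(h) + 1)*(7*exp(h) + 1) + (h + 4)*(h - exp(h))*(h + 7*exp(h))*(h*exp(h) + 1)*(exp(h) + 1) + (h - exp(h))*(h + exp(h))*(h + 7*exp(h))*(h*exp(h) + 1)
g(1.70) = -63644.11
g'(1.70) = -297852.92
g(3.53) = -255384694.03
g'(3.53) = -1126397276.82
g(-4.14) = 9.03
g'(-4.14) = -71.83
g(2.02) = -282307.59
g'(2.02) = -1306671.88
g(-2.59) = -15.72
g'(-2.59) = 14.97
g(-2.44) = -13.36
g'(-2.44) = 16.32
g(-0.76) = 1.88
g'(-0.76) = -6.16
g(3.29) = -88346980.57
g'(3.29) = -391887726.23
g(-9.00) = 3640.60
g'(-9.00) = -1945.64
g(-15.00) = 37124.82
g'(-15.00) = -10800.11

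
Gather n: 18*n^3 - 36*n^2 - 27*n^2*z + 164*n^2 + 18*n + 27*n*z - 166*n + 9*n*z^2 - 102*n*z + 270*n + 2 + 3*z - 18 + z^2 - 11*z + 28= 18*n^3 + n^2*(128 - 27*z) + n*(9*z^2 - 75*z + 122) + z^2 - 8*z + 12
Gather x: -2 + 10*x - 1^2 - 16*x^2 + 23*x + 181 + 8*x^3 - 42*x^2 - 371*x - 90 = 8*x^3 - 58*x^2 - 338*x + 88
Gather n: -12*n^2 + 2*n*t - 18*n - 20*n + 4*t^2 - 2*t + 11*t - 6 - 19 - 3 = -12*n^2 + n*(2*t - 38) + 4*t^2 + 9*t - 28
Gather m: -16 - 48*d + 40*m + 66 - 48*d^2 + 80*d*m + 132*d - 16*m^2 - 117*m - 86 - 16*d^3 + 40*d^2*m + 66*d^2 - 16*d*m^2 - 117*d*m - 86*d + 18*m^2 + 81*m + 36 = -16*d^3 + 18*d^2 - 2*d + m^2*(2 - 16*d) + m*(40*d^2 - 37*d + 4)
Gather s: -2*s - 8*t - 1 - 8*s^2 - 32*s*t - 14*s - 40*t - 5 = -8*s^2 + s*(-32*t - 16) - 48*t - 6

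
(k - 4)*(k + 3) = k^2 - k - 12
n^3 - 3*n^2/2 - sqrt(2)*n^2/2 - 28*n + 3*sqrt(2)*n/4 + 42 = (n - 3/2)*(n - 4*sqrt(2))*(n + 7*sqrt(2)/2)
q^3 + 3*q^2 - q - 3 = (q - 1)*(q + 1)*(q + 3)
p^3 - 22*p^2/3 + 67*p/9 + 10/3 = (p - 6)*(p - 5/3)*(p + 1/3)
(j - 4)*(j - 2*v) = j^2 - 2*j*v - 4*j + 8*v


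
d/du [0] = 0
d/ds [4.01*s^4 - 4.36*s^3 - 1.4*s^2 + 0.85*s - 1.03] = 16.04*s^3 - 13.08*s^2 - 2.8*s + 0.85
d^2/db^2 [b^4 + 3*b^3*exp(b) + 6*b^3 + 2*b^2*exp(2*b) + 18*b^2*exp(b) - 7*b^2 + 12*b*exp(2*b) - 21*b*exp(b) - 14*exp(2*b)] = 3*b^3*exp(b) + 8*b^2*exp(2*b) + 36*b^2*exp(b) + 12*b^2 + 64*b*exp(2*b) + 69*b*exp(b) + 36*b - 4*exp(2*b) - 6*exp(b) - 14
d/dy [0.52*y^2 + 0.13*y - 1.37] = 1.04*y + 0.13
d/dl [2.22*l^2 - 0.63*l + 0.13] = 4.44*l - 0.63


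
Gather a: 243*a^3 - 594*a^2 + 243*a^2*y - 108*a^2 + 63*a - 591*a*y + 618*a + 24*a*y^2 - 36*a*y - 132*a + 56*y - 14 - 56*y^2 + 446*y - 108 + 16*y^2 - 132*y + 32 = 243*a^3 + a^2*(243*y - 702) + a*(24*y^2 - 627*y + 549) - 40*y^2 + 370*y - 90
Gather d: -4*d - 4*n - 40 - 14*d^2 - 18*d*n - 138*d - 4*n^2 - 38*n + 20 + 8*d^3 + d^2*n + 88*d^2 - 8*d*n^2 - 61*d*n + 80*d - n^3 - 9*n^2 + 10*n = 8*d^3 + d^2*(n + 74) + d*(-8*n^2 - 79*n - 62) - n^3 - 13*n^2 - 32*n - 20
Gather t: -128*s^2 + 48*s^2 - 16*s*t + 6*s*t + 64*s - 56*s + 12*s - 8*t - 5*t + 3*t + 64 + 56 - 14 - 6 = -80*s^2 + 20*s + t*(-10*s - 10) + 100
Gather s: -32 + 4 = -28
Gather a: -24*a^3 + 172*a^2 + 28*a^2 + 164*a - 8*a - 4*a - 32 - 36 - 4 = -24*a^3 + 200*a^2 + 152*a - 72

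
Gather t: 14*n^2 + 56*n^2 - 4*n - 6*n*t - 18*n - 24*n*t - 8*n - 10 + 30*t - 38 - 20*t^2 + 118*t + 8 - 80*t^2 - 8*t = 70*n^2 - 30*n - 100*t^2 + t*(140 - 30*n) - 40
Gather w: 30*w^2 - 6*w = 30*w^2 - 6*w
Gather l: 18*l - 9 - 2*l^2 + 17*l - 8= -2*l^2 + 35*l - 17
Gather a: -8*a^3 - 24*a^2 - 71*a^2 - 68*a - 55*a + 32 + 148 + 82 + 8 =-8*a^3 - 95*a^2 - 123*a + 270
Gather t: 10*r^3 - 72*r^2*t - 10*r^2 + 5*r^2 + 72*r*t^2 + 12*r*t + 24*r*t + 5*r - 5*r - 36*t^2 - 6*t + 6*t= 10*r^3 - 5*r^2 + t^2*(72*r - 36) + t*(-72*r^2 + 36*r)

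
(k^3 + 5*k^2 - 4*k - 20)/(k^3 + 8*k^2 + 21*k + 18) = (k^2 + 3*k - 10)/(k^2 + 6*k + 9)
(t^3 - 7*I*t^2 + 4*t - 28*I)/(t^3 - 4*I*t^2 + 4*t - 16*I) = (t - 7*I)/(t - 4*I)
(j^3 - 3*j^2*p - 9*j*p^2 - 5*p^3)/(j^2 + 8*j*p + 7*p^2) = (j^2 - 4*j*p - 5*p^2)/(j + 7*p)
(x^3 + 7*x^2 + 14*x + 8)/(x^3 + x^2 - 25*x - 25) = (x^2 + 6*x + 8)/(x^2 - 25)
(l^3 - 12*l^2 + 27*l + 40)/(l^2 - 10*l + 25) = (l^2 - 7*l - 8)/(l - 5)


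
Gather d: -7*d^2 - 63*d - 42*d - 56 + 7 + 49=-7*d^2 - 105*d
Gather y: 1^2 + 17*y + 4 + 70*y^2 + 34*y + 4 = 70*y^2 + 51*y + 9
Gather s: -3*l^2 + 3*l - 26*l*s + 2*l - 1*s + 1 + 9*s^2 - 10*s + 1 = -3*l^2 + 5*l + 9*s^2 + s*(-26*l - 11) + 2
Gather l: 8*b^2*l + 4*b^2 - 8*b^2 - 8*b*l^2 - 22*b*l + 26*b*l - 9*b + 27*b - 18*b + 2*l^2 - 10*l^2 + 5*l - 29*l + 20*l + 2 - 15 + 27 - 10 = -4*b^2 + l^2*(-8*b - 8) + l*(8*b^2 + 4*b - 4) + 4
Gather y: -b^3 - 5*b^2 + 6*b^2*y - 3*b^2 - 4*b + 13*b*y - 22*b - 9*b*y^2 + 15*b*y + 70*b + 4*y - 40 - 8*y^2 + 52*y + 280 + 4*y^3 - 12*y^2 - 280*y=-b^3 - 8*b^2 + 44*b + 4*y^3 + y^2*(-9*b - 20) + y*(6*b^2 + 28*b - 224) + 240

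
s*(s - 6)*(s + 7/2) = s^3 - 5*s^2/2 - 21*s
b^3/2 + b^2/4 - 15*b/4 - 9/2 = (b/2 + 1)*(b - 3)*(b + 3/2)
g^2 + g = g*(g + 1)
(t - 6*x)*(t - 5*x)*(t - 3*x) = t^3 - 14*t^2*x + 63*t*x^2 - 90*x^3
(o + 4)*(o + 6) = o^2 + 10*o + 24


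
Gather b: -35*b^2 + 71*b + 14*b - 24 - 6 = -35*b^2 + 85*b - 30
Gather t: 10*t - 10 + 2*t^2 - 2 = 2*t^2 + 10*t - 12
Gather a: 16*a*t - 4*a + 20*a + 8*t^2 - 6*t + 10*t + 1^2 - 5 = a*(16*t + 16) + 8*t^2 + 4*t - 4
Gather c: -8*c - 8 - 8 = -8*c - 16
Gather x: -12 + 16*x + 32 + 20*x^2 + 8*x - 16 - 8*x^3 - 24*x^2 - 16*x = -8*x^3 - 4*x^2 + 8*x + 4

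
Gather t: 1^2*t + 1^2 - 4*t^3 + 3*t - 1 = -4*t^3 + 4*t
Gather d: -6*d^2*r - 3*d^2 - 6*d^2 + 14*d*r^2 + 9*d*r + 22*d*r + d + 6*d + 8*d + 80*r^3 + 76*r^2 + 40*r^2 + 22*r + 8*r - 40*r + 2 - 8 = d^2*(-6*r - 9) + d*(14*r^2 + 31*r + 15) + 80*r^3 + 116*r^2 - 10*r - 6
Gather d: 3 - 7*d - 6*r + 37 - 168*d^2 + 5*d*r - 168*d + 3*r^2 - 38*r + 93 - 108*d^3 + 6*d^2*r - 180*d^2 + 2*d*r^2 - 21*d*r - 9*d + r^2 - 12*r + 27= -108*d^3 + d^2*(6*r - 348) + d*(2*r^2 - 16*r - 184) + 4*r^2 - 56*r + 160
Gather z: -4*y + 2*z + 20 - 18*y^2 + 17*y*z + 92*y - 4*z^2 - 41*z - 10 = -18*y^2 + 88*y - 4*z^2 + z*(17*y - 39) + 10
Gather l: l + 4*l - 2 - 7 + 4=5*l - 5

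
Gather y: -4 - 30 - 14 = -48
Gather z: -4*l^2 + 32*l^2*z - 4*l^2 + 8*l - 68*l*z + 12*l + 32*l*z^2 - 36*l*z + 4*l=-8*l^2 + 32*l*z^2 + 24*l + z*(32*l^2 - 104*l)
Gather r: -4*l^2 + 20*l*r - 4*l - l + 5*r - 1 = -4*l^2 - 5*l + r*(20*l + 5) - 1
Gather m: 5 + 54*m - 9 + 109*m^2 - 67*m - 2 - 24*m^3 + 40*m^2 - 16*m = -24*m^3 + 149*m^2 - 29*m - 6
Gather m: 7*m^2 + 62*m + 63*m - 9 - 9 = 7*m^2 + 125*m - 18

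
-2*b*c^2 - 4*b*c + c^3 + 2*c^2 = c*(-2*b + c)*(c + 2)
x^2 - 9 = (x - 3)*(x + 3)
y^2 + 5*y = y*(y + 5)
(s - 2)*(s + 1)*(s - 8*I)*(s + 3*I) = s^4 - s^3 - 5*I*s^3 + 22*s^2 + 5*I*s^2 - 24*s + 10*I*s - 48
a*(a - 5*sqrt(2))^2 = a^3 - 10*sqrt(2)*a^2 + 50*a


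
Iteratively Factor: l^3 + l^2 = (l + 1)*(l^2) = l*(l + 1)*(l)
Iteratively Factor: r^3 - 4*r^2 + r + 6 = (r + 1)*(r^2 - 5*r + 6) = (r - 3)*(r + 1)*(r - 2)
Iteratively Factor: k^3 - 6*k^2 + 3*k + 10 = (k + 1)*(k^2 - 7*k + 10) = (k - 2)*(k + 1)*(k - 5)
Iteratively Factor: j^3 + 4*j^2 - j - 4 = (j + 4)*(j^2 - 1) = (j + 1)*(j + 4)*(j - 1)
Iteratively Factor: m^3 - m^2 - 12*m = (m)*(m^2 - m - 12) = m*(m + 3)*(m - 4)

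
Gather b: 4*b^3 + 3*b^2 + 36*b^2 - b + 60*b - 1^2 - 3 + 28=4*b^3 + 39*b^2 + 59*b + 24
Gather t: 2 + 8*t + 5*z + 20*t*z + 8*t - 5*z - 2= t*(20*z + 16)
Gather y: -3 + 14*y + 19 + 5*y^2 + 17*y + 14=5*y^2 + 31*y + 30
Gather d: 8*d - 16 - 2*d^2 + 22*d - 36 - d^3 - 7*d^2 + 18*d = -d^3 - 9*d^2 + 48*d - 52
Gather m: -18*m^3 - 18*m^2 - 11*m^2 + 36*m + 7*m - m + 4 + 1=-18*m^3 - 29*m^2 + 42*m + 5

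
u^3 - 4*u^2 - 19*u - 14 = (u - 7)*(u + 1)*(u + 2)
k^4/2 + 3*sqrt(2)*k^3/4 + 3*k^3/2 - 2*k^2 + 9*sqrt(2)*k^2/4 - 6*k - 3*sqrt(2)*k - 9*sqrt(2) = (k/2 + 1)*(k - 2)*(k + 3)*(k + 3*sqrt(2)/2)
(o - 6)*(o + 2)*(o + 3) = o^3 - o^2 - 24*o - 36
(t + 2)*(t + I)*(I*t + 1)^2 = -t^4 - 2*t^3 + I*t^3 - t^2 + 2*I*t^2 - 2*t + I*t + 2*I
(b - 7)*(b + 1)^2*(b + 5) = b^4 - 38*b^2 - 72*b - 35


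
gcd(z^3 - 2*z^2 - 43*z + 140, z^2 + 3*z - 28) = z^2 + 3*z - 28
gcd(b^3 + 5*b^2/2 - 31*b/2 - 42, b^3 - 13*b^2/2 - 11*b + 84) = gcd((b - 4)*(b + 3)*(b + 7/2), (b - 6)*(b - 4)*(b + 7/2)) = b^2 - b/2 - 14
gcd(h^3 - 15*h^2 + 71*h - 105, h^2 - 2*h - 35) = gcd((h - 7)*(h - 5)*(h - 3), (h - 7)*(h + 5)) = h - 7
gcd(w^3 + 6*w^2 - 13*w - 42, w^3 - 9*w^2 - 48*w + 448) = w + 7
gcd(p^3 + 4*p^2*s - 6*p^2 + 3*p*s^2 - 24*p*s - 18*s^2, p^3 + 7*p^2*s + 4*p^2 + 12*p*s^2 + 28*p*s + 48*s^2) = p + 3*s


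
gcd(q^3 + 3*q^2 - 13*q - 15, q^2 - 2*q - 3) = q^2 - 2*q - 3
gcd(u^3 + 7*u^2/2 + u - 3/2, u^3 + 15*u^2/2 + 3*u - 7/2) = u^2 + u/2 - 1/2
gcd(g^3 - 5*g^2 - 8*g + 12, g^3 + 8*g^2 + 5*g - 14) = g^2 + g - 2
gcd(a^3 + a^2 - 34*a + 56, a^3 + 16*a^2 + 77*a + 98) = a + 7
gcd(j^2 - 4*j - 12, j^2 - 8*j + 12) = j - 6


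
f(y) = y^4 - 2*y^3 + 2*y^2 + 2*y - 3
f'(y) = 4*y^3 - 6*y^2 + 4*y + 2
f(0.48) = -1.75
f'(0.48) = 2.98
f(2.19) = 12.97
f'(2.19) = 24.00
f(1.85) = 6.60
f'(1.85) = 14.19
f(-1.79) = 21.57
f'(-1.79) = -47.33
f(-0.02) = -3.04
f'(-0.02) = 1.92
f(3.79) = 130.76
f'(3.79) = 148.74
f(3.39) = 80.92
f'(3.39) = 102.44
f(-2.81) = 113.90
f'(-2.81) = -145.37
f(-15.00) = 57792.00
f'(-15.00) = -14908.00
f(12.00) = 17589.00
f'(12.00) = 6098.00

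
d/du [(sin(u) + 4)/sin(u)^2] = -(sin(u) + 8)*cos(u)/sin(u)^3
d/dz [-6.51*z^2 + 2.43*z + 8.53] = 2.43 - 13.02*z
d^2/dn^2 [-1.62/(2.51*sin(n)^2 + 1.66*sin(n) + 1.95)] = (40.824648*sin(n)^4 + 20.249676*sin(n)^3 - 88.48926*sin(n)^2 - 45.743292*sin(n) + 6.930036)/(2.51*sin(n)^2 + 1.66*sin(n) + 1.95)^3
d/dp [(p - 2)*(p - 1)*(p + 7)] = 3*p^2 + 8*p - 19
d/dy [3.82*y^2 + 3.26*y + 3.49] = 7.64*y + 3.26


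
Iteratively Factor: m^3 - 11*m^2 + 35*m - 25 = (m - 5)*(m^2 - 6*m + 5) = (m - 5)*(m - 1)*(m - 5)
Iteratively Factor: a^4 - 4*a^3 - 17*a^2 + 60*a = (a)*(a^3 - 4*a^2 - 17*a + 60) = a*(a + 4)*(a^2 - 8*a + 15) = a*(a - 3)*(a + 4)*(a - 5)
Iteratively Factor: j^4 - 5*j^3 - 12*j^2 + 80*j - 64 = (j - 4)*(j^3 - j^2 - 16*j + 16) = (j - 4)*(j + 4)*(j^2 - 5*j + 4) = (j - 4)*(j - 1)*(j + 4)*(j - 4)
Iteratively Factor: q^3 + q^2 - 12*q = (q - 3)*(q^2 + 4*q) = q*(q - 3)*(q + 4)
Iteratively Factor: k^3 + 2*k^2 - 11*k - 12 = (k + 4)*(k^2 - 2*k - 3) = (k + 1)*(k + 4)*(k - 3)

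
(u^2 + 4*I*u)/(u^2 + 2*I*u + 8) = u/(u - 2*I)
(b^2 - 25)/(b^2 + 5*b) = (b - 5)/b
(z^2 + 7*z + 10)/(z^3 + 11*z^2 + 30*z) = (z + 2)/(z*(z + 6))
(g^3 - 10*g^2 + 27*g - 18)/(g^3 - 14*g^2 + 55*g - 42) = (g - 3)/(g - 7)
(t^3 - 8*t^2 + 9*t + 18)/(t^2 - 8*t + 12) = (t^2 - 2*t - 3)/(t - 2)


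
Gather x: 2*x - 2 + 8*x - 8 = 10*x - 10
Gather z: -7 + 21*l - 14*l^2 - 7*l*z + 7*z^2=-14*l^2 - 7*l*z + 21*l + 7*z^2 - 7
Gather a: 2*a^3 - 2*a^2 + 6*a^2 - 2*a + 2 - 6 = 2*a^3 + 4*a^2 - 2*a - 4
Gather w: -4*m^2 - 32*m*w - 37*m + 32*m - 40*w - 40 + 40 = -4*m^2 - 5*m + w*(-32*m - 40)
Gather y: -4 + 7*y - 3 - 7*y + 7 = 0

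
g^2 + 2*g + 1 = (g + 1)^2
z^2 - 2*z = z*(z - 2)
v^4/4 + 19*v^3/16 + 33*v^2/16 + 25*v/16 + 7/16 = (v/4 + 1/4)*(v + 1)^2*(v + 7/4)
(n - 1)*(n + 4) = n^2 + 3*n - 4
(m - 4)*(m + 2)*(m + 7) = m^3 + 5*m^2 - 22*m - 56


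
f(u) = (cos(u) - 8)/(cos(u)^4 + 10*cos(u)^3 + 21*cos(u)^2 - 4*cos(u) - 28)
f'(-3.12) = -0.03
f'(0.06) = -1800.41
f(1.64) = 0.29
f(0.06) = 54.12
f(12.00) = 0.72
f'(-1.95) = -0.25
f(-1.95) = 0.35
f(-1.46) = 0.28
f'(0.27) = -19.74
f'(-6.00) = -17.11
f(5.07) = 0.29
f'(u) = (cos(u) - 8)*(4*sin(u)*cos(u)^3 + 30*sin(u)*cos(u)^2 + 42*sin(u)*cos(u) - 4*sin(u))/(cos(u)^4 + 10*cos(u)^3 + 21*cos(u)^2 - 4*cos(u) - 28)^2 - sin(u)/(cos(u)^4 + 10*cos(u)^3 + 21*cos(u)^2 - 4*cos(u) - 28)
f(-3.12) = 0.75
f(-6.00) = 2.53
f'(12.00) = 2.11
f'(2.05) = 0.29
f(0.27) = 2.78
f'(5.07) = 0.11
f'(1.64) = 0.11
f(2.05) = 0.37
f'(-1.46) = -0.03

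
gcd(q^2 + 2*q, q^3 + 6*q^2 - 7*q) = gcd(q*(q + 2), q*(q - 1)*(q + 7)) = q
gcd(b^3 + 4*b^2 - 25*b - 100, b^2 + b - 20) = b + 5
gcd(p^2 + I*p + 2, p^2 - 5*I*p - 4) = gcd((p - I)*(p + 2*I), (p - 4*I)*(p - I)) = p - I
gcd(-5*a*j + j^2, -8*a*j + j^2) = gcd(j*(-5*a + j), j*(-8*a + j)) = j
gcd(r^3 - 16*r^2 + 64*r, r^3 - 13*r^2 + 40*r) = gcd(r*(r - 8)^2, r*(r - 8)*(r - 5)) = r^2 - 8*r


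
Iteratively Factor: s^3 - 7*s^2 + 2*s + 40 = (s + 2)*(s^2 - 9*s + 20) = (s - 4)*(s + 2)*(s - 5)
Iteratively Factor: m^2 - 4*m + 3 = (m - 3)*(m - 1)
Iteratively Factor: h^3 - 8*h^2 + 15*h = (h)*(h^2 - 8*h + 15) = h*(h - 5)*(h - 3)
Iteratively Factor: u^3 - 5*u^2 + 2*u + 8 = (u - 4)*(u^2 - u - 2) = (u - 4)*(u - 2)*(u + 1)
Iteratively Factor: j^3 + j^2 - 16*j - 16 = (j + 4)*(j^2 - 3*j - 4) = (j - 4)*(j + 4)*(j + 1)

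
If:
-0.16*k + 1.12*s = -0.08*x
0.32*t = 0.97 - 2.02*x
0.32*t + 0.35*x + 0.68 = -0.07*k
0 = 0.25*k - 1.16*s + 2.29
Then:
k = -27.03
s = -3.85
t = 3.95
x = -0.14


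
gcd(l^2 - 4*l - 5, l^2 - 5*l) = l - 5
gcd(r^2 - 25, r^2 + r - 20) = r + 5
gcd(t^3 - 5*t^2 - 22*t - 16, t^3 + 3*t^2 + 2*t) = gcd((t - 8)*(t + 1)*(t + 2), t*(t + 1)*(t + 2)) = t^2 + 3*t + 2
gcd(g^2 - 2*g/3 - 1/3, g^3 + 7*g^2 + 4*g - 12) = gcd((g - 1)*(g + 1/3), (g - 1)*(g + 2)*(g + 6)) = g - 1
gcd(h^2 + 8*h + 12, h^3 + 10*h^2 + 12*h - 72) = h + 6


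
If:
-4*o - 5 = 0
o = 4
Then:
No Solution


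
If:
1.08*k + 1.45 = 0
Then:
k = -1.34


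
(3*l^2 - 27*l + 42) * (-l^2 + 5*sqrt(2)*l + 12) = -3*l^4 + 15*sqrt(2)*l^3 + 27*l^3 - 135*sqrt(2)*l^2 - 6*l^2 - 324*l + 210*sqrt(2)*l + 504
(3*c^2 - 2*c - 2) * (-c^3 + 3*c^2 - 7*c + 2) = -3*c^5 + 11*c^4 - 25*c^3 + 14*c^2 + 10*c - 4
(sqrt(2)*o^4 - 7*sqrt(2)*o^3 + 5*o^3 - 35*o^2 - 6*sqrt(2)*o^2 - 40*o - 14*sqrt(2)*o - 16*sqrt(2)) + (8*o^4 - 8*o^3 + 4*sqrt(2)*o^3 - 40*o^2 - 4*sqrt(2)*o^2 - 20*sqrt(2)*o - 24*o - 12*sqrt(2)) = sqrt(2)*o^4 + 8*o^4 - 3*sqrt(2)*o^3 - 3*o^3 - 75*o^2 - 10*sqrt(2)*o^2 - 64*o - 34*sqrt(2)*o - 28*sqrt(2)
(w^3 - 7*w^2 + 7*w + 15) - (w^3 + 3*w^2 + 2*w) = -10*w^2 + 5*w + 15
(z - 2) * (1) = z - 2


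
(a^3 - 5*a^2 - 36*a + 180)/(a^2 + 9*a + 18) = (a^2 - 11*a + 30)/(a + 3)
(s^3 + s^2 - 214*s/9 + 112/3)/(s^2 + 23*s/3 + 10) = (9*s^2 - 45*s + 56)/(3*(3*s + 5))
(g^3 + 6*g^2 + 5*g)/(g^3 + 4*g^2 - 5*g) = (g + 1)/(g - 1)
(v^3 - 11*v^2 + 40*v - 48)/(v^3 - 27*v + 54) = (v^2 - 8*v + 16)/(v^2 + 3*v - 18)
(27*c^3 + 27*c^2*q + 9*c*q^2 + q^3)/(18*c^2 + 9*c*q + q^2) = (9*c^2 + 6*c*q + q^2)/(6*c + q)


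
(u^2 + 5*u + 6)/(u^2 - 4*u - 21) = (u + 2)/(u - 7)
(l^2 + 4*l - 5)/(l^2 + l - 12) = (l^2 + 4*l - 5)/(l^2 + l - 12)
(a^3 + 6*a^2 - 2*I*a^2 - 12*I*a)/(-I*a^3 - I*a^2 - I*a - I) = a*(I*a^2 + 2*a*(1 + 3*I) + 12)/(a^3 + a^2 + a + 1)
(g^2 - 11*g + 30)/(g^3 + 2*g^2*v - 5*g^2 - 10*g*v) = (g - 6)/(g*(g + 2*v))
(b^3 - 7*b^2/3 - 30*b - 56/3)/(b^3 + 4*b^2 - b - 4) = (3*b^2 - 19*b - 14)/(3*(b^2 - 1))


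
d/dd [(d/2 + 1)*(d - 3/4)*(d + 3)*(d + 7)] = 2*d^3 + 135*d^2/8 + 32*d + 45/8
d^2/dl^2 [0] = 0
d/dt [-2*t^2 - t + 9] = -4*t - 1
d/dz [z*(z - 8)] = 2*z - 8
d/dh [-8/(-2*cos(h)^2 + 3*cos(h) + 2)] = 8*(4*cos(h) - 3)*sin(h)/(2*sin(h)^2 + 3*cos(h))^2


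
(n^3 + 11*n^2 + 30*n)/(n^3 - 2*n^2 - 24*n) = (n^2 + 11*n + 30)/(n^2 - 2*n - 24)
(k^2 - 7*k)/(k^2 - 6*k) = (k - 7)/(k - 6)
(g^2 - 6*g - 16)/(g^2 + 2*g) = (g - 8)/g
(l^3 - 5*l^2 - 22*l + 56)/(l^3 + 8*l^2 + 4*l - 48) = (l - 7)/(l + 6)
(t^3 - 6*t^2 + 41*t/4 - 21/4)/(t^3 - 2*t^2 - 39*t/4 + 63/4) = (t - 1)/(t + 3)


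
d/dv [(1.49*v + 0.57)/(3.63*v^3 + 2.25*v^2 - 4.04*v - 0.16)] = (-10.8174*v^3 - 9.5598*v^2 - 2.565*v + 2.0644)/(13.1769*v^6 + 16.335*v^5 - 24.2679*v^4 - 19.3416*v^3 + 15.6016*v^2 + 1.2928*v + 0.0256)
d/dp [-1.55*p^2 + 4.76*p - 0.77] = 4.76 - 3.1*p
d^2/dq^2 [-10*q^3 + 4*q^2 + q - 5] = 8 - 60*q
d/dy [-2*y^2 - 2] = -4*y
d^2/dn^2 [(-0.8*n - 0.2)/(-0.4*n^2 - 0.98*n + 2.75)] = ((0.8*n + 0.2)*(0.8*n + 0.98)*(1.6*n + 1.96) - (1.92*n + 1.728)*(0.4*n^2 + 0.98*n - 2.75))/(0.4*n^2 + 0.98*n - 2.75)^3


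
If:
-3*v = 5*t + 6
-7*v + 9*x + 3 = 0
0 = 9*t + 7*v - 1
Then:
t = -45/8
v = 59/8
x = 389/72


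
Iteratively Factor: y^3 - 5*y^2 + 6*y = (y)*(y^2 - 5*y + 6) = y*(y - 2)*(y - 3)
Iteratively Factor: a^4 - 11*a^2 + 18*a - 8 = (a - 1)*(a^3 + a^2 - 10*a + 8) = (a - 1)^2*(a^2 + 2*a - 8) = (a - 2)*(a - 1)^2*(a + 4)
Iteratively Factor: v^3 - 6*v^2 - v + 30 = (v - 3)*(v^2 - 3*v - 10) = (v - 3)*(v + 2)*(v - 5)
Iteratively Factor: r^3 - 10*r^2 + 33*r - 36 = (r - 4)*(r^2 - 6*r + 9) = (r - 4)*(r - 3)*(r - 3)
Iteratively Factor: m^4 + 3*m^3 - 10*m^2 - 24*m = (m + 4)*(m^3 - m^2 - 6*m) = (m - 3)*(m + 4)*(m^2 + 2*m) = m*(m - 3)*(m + 4)*(m + 2)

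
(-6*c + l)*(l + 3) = -6*c*l - 18*c + l^2 + 3*l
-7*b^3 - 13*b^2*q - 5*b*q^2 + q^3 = (-7*b + q)*(b + q)^2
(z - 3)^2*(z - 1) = z^3 - 7*z^2 + 15*z - 9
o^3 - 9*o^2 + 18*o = o*(o - 6)*(o - 3)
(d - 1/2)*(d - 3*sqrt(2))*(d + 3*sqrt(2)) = d^3 - d^2/2 - 18*d + 9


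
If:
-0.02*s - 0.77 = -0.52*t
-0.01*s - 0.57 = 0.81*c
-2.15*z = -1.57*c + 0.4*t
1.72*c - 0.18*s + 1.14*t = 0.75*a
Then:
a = 12.9771282891742*z + 10.8805590457981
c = 0.763452608576892*z - 0.101065282709642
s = -61.8396612947282*z - 48.813712100519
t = -2.3784485113357*z - 0.396681234635346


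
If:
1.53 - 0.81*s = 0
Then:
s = 1.89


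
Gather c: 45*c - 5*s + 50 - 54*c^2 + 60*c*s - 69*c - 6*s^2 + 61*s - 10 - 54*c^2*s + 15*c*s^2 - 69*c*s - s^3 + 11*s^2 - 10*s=c^2*(-54*s - 54) + c*(15*s^2 - 9*s - 24) - s^3 + 5*s^2 + 46*s + 40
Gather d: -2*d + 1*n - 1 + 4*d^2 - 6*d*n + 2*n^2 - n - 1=4*d^2 + d*(-6*n - 2) + 2*n^2 - 2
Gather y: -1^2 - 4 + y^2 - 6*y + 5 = y^2 - 6*y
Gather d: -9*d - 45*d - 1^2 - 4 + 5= -54*d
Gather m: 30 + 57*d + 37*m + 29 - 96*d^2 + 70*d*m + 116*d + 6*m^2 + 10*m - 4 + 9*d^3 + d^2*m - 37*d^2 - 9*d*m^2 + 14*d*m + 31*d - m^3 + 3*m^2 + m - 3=9*d^3 - 133*d^2 + 204*d - m^3 + m^2*(9 - 9*d) + m*(d^2 + 84*d + 48) + 52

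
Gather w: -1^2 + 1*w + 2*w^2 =2*w^2 + w - 1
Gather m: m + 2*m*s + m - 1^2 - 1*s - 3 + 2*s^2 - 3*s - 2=m*(2*s + 2) + 2*s^2 - 4*s - 6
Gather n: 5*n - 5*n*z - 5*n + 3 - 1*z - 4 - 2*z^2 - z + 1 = -5*n*z - 2*z^2 - 2*z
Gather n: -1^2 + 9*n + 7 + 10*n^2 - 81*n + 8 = 10*n^2 - 72*n + 14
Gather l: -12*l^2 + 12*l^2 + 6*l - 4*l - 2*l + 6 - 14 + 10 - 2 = 0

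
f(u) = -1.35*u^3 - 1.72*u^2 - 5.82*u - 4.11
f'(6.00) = -172.26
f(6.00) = -392.55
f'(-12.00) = -547.74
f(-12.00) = 2150.85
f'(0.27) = -7.04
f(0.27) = -5.83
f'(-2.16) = -17.29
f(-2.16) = 14.04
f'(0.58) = -9.18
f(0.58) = -8.33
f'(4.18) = -90.96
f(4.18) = -157.09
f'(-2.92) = -30.31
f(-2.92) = 31.83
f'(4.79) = -115.22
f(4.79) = -219.82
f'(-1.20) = -7.52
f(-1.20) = 2.73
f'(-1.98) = -14.89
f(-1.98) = 11.15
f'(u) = -4.05*u^2 - 3.44*u - 5.82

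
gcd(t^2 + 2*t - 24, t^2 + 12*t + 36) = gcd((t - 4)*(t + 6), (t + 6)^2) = t + 6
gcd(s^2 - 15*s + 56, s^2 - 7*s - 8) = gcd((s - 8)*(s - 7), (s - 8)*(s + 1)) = s - 8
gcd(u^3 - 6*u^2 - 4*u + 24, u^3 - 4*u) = u^2 - 4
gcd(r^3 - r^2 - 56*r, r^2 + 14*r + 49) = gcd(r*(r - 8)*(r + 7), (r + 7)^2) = r + 7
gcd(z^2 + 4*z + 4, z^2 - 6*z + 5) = 1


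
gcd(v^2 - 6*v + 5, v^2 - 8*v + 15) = v - 5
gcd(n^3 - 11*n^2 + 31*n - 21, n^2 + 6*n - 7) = n - 1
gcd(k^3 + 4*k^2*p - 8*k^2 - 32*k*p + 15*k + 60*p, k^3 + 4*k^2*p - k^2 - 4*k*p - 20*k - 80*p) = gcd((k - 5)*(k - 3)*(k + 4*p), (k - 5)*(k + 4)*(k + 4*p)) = k^2 + 4*k*p - 5*k - 20*p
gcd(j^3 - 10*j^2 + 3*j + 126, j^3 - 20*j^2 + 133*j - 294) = j^2 - 13*j + 42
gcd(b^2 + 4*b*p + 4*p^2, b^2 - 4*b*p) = 1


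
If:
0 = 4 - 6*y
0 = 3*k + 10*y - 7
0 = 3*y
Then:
No Solution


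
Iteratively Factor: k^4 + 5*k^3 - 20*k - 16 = (k - 2)*(k^3 + 7*k^2 + 14*k + 8) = (k - 2)*(k + 2)*(k^2 + 5*k + 4) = (k - 2)*(k + 1)*(k + 2)*(k + 4)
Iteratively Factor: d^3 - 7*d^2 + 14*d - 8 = (d - 1)*(d^2 - 6*d + 8) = (d - 2)*(d - 1)*(d - 4)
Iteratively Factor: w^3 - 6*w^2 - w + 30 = (w - 3)*(w^2 - 3*w - 10) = (w - 3)*(w + 2)*(w - 5)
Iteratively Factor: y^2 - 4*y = (y - 4)*(y)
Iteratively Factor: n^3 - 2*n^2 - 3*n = (n)*(n^2 - 2*n - 3) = n*(n + 1)*(n - 3)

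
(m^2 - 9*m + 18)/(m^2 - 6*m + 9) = (m - 6)/(m - 3)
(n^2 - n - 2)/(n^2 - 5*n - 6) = (n - 2)/(n - 6)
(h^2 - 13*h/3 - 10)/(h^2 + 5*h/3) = (h - 6)/h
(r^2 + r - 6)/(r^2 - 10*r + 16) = (r + 3)/(r - 8)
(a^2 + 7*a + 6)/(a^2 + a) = (a + 6)/a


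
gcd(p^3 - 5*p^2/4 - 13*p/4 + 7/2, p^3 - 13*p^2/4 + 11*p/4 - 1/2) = p^2 - 3*p + 2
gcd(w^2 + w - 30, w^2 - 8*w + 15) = w - 5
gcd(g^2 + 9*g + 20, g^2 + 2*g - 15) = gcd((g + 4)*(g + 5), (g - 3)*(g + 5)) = g + 5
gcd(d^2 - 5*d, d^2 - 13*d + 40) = d - 5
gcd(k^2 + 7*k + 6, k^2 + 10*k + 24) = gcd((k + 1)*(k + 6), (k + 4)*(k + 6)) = k + 6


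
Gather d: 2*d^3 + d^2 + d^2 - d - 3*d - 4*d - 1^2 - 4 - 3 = 2*d^3 + 2*d^2 - 8*d - 8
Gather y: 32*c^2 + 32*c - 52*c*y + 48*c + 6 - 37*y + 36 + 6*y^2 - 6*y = 32*c^2 + 80*c + 6*y^2 + y*(-52*c - 43) + 42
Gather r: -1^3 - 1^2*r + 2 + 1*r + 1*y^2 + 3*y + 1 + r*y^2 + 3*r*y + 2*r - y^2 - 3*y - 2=r*(y^2 + 3*y + 2)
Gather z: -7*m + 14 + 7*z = -7*m + 7*z + 14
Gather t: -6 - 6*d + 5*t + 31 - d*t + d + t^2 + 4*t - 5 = -5*d + t^2 + t*(9 - d) + 20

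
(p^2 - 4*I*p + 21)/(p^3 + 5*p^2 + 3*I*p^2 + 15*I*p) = (p - 7*I)/(p*(p + 5))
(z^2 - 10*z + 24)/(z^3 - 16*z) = (z - 6)/(z*(z + 4))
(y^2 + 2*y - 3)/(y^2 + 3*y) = (y - 1)/y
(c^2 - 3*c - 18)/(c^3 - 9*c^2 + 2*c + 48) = (c^2 - 3*c - 18)/(c^3 - 9*c^2 + 2*c + 48)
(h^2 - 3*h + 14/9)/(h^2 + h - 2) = (h^2 - 3*h + 14/9)/(h^2 + h - 2)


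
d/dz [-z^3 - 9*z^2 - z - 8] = -3*z^2 - 18*z - 1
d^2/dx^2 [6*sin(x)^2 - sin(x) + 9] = sin(x) + 12*cos(2*x)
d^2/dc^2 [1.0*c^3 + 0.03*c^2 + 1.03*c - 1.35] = 6.0*c + 0.06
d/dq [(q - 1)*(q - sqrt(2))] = 2*q - sqrt(2) - 1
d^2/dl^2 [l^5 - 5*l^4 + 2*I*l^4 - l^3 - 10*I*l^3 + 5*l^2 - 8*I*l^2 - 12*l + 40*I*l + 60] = 20*l^3 + l^2*(-60 + 24*I) + l*(-6 - 60*I) + 10 - 16*I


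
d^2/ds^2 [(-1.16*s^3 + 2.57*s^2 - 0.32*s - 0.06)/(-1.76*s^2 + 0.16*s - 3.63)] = (-7.105427357601e-15*s^5 - 14.227584*s^3 + 95.588064*s^2 + 79.343352*s - 68.121138)/(5.451776*s^6 - 1.486848*s^5 + 33.868032*s^4 - 6.137344*s^3 + 69.852816*s^2 - 6.324912*s + 47.832147)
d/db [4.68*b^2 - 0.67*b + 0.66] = 9.36*b - 0.67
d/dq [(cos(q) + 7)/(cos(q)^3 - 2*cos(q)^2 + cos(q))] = (21*cos(q) + cos(2*q) - 6)*sin(q)/((cos(q) - 1)^3*cos(q)^2)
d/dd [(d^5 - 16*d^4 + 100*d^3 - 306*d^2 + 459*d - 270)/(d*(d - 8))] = (3*d^6 - 64*d^5 + 484*d^4 - 1600*d^3 + 1989*d^2 + 540*d - 2160)/(d^2*(d^2 - 16*d + 64))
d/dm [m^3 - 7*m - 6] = 3*m^2 - 7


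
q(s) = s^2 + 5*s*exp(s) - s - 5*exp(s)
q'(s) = 5*s*exp(s) + 2*s - 1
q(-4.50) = 24.44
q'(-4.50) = -10.25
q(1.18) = 3.14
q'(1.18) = 20.56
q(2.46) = 89.04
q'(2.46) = 147.89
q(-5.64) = 37.33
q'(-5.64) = -12.38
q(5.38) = 4776.35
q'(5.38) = 5847.66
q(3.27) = 306.06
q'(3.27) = 435.73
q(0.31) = -4.92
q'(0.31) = 1.73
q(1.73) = 21.85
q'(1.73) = 51.25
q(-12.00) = 156.00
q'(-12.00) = -25.00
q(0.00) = -5.00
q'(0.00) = -1.00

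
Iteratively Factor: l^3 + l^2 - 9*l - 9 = (l + 1)*(l^2 - 9) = (l - 3)*(l + 1)*(l + 3)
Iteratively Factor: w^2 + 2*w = (w)*(w + 2)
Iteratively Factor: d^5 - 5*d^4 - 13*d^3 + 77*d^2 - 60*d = (d + 4)*(d^4 - 9*d^3 + 23*d^2 - 15*d) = (d - 1)*(d + 4)*(d^3 - 8*d^2 + 15*d) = (d - 5)*(d - 1)*(d + 4)*(d^2 - 3*d) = d*(d - 5)*(d - 1)*(d + 4)*(d - 3)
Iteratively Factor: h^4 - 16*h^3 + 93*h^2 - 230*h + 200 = (h - 5)*(h^3 - 11*h^2 + 38*h - 40) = (h - 5)^2*(h^2 - 6*h + 8) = (h - 5)^2*(h - 4)*(h - 2)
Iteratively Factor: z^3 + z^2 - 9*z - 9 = (z - 3)*(z^2 + 4*z + 3) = (z - 3)*(z + 3)*(z + 1)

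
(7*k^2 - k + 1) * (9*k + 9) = 63*k^3 + 54*k^2 + 9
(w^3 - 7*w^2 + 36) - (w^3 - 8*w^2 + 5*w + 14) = w^2 - 5*w + 22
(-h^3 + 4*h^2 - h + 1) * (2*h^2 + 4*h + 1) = -2*h^5 + 4*h^4 + 13*h^3 + 2*h^2 + 3*h + 1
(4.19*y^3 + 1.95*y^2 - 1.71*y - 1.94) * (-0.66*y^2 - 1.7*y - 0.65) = -2.7654*y^5 - 8.41*y^4 - 4.9099*y^3 + 2.9199*y^2 + 4.4095*y + 1.261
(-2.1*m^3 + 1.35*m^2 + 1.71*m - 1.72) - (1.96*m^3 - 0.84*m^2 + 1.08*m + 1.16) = -4.06*m^3 + 2.19*m^2 + 0.63*m - 2.88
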